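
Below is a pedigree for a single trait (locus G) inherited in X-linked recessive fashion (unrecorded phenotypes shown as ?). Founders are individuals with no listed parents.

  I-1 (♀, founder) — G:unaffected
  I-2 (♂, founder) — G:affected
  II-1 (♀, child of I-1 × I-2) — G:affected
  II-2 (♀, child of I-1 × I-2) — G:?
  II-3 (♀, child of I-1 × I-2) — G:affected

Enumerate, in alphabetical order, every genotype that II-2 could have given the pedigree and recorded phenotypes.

G/I-1 un ·: X^GX^g
G/I-2 aff ·: X^gY
G/II-1 aff I-1×I-2: X^gX^g
G/II-2 ? I-1×I-2: X^GX^g|X^gX^g
G/II-3 aff I-1×I-2: X^gX^g
⇒ G over [I-1,I-2,II-1,II-2,II-3]: 2 consistent

II-2 ∈ {X^GX^g, X^gX^g}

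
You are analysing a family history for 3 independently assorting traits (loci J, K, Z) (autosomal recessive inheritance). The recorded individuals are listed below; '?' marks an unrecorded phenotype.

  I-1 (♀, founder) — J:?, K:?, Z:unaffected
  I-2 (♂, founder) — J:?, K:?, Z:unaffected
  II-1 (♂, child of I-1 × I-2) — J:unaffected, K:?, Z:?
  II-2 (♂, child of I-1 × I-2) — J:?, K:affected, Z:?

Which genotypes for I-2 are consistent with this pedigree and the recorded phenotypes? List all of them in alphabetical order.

J/I-1 ? ·: JJ|Jj|jj
J/I-2 ? ·: JJ|Jj|jj
J/II-1 un I-1×I-2: JJ|Jj
J/II-2 ? I-1×I-2: JJ|Jj|jj
⇒ J over [I-1,I-2,II-1,II-2]: 21 consistent
K/I-1 ? ·: Kk|kk
K/I-2 ? ·: Kk|kk
K/II-1 ? I-1×I-2: KK|Kk|kk
K/II-2 aff I-1×I-2: kk
⇒ K over [I-1,I-2,II-1,II-2]: 8 consistent
Z/I-1 un ·: ZZ|Zz
Z/I-2 un ·: ZZ|Zz
Z/II-1 ? I-1×I-2: ZZ|Zz|zz
Z/II-2 ? I-1×I-2: ZZ|Zz|zz
⇒ Z over [I-1,I-2,II-1,II-2]: 18 consistent

I-2 ∈ {JJ Kk ZZ, JJ Kk Zz, JJ kk ZZ, JJ kk Zz, Jj Kk ZZ, Jj Kk Zz, Jj kk ZZ, Jj kk Zz, jj Kk ZZ, jj Kk Zz, jj kk ZZ, jj kk Zz}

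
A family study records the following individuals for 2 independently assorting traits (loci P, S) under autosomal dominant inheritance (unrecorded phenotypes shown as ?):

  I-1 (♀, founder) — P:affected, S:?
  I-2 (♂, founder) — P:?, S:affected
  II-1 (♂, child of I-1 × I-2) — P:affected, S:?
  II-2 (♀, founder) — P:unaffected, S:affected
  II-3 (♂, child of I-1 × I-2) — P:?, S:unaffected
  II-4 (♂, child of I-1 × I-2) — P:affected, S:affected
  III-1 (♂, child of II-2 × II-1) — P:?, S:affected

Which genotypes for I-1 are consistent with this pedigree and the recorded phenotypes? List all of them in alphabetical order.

P/I-1 aff ·: Pp|PP
P/I-2 ? ·: pp|Pp|PP
P/II-1 aff I-1×I-2: Pp|PP
P/II-2 un ·: pp
P/II-3 ? I-1×I-2: pp|Pp|PP
P/II-4 aff I-1×I-2: Pp|PP
P/III-1 ? II-2×II-1: pp|Pp
⇒ P over [I-1,I-2,II-1,II-2,II-3,II-4,III-1]: 49 consistent
S/I-1 ? ·: ss|Ss
S/I-2 aff ·: Ss
S/II-1 ? I-1×I-2: ss|Ss|SS
S/II-2 aff ·: Ss|SS
S/II-3 un I-1×I-2: ss
S/II-4 aff I-1×I-2: Ss|SS
S/III-1 aff II-2×II-1: Ss|SS
⇒ S over [I-1,I-2,II-1,II-2,II-3,II-4,III-1]: 24 consistent

I-1 ∈ {PP Ss, PP ss, Pp Ss, Pp ss}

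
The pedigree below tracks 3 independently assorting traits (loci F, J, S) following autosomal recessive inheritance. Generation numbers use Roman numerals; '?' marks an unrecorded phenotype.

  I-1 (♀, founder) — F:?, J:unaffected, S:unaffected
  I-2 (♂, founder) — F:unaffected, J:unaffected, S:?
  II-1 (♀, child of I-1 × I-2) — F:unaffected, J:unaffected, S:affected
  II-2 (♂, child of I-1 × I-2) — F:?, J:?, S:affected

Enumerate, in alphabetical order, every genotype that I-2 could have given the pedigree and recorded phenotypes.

I-2 ∈ {FF JJ Ss, FF JJ ss, FF Jj Ss, FF Jj ss, Ff JJ Ss, Ff JJ ss, Ff Jj Ss, Ff Jj ss}

F/I-1 ? ·: FF|Ff|ff
F/I-2 un ·: FF|Ff
F/II-1 un I-1×I-2: FF|Ff
F/II-2 ? I-1×I-2: FF|Ff|ff
⇒ F over [I-1,I-2,II-1,II-2]: 18 consistent
J/I-1 un ·: JJ|Jj
J/I-2 un ·: JJ|Jj
J/II-1 un I-1×I-2: JJ|Jj
J/II-2 ? I-1×I-2: JJ|Jj|jj
⇒ J over [I-1,I-2,II-1,II-2]: 15 consistent
S/I-1 un ·: Ss
S/I-2 ? ·: Ss|ss
S/II-1 aff I-1×I-2: ss
S/II-2 aff I-1×I-2: ss
⇒ S over [I-1,I-2,II-1,II-2]: 2 consistent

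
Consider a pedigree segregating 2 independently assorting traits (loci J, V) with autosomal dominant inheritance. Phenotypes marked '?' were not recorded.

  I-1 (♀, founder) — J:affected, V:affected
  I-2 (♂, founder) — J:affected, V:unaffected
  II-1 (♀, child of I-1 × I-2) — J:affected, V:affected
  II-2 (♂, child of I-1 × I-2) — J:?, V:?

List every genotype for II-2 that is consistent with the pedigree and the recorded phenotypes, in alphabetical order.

II-2 ∈ {JJ Vv, JJ vv, Jj Vv, Jj vv, jj Vv, jj vv}

J/I-1 aff ·: Jj|JJ
J/I-2 aff ·: Jj|JJ
J/II-1 aff I-1×I-2: Jj|JJ
J/II-2 ? I-1×I-2: jj|Jj|JJ
⇒ J over [I-1,I-2,II-1,II-2]: 15 consistent
V/I-1 aff ·: Vv|VV
V/I-2 un ·: vv
V/II-1 aff I-1×I-2: Vv
V/II-2 ? I-1×I-2: vv|Vv
⇒ V over [I-1,I-2,II-1,II-2]: 3 consistent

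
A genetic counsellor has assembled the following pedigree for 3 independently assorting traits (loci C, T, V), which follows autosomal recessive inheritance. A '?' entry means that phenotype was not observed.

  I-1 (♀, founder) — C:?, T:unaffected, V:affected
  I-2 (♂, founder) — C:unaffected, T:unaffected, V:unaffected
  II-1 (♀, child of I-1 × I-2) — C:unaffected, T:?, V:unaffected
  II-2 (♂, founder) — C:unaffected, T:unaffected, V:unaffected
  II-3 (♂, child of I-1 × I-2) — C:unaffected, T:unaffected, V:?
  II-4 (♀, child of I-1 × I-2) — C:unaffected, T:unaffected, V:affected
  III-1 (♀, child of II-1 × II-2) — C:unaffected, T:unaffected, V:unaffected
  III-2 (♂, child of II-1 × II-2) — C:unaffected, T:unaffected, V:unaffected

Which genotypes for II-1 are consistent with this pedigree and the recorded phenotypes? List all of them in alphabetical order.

II-1 ∈ {CC TT Vv, CC Tt Vv, CC tt Vv, Cc TT Vv, Cc Tt Vv, Cc tt Vv}

C/I-1 ? ·: CC|Cc|cc
C/I-2 un ·: CC|Cc
C/II-1 un I-1×I-2: CC|Cc
C/II-2 un ·: CC|Cc
C/II-3 un I-1×I-2: CC|Cc
C/II-4 un I-1×I-2: CC|Cc
C/III-1 un II-1×II-2: CC|Cc
C/III-2 un II-1×II-2: CC|Cc
⇒ C over [I-1,I-2,II-1,II-2,II-3,II-4,III-1,III-2]: 177 consistent
T/I-1 un ·: TT|Tt
T/I-2 un ·: TT|Tt
T/II-1 ? I-1×I-2: TT|Tt|tt
T/II-2 un ·: TT|Tt
T/II-3 un I-1×I-2: TT|Tt
T/II-4 un I-1×I-2: TT|Tt
T/III-1 un II-1×II-2: TT|Tt
T/III-2 un II-1×II-2: TT|Tt
⇒ T over [I-1,I-2,II-1,II-2,II-3,II-4,III-1,III-2]: 169 consistent
V/I-1 aff ·: vv
V/I-2 un ·: Vv
V/II-1 un I-1×I-2: Vv
V/II-2 un ·: VV|Vv
V/II-3 ? I-1×I-2: Vv|vv
V/II-4 aff I-1×I-2: vv
V/III-1 un II-1×II-2: VV|Vv
V/III-2 un II-1×II-2: VV|Vv
⇒ V over [I-1,I-2,II-1,II-2,II-3,II-4,III-1,III-2]: 16 consistent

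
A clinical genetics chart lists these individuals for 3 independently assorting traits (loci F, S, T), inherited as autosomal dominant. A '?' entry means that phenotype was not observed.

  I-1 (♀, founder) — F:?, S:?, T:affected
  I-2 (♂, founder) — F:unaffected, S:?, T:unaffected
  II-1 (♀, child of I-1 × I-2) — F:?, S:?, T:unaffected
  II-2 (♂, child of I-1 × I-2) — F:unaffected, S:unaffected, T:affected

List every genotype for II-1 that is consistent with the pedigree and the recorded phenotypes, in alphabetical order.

F/I-1 ? ·: ff|Ff
F/I-2 un ·: ff
F/II-1 ? I-1×I-2: ff|Ff
F/II-2 un I-1×I-2: ff
⇒ F over [I-1,I-2,II-1,II-2]: 3 consistent
S/I-1 ? ·: ss|Ss
S/I-2 ? ·: ss|Ss
S/II-1 ? I-1×I-2: ss|Ss|SS
S/II-2 un I-1×I-2: ss
⇒ S over [I-1,I-2,II-1,II-2]: 8 consistent
T/I-1 aff ·: Tt
T/I-2 un ·: tt
T/II-1 un I-1×I-2: tt
T/II-2 aff I-1×I-2: Tt
⇒ T over [I-1,I-2,II-1,II-2]: 1 consistent

II-1 ∈ {Ff SS tt, Ff Ss tt, Ff ss tt, ff SS tt, ff Ss tt, ff ss tt}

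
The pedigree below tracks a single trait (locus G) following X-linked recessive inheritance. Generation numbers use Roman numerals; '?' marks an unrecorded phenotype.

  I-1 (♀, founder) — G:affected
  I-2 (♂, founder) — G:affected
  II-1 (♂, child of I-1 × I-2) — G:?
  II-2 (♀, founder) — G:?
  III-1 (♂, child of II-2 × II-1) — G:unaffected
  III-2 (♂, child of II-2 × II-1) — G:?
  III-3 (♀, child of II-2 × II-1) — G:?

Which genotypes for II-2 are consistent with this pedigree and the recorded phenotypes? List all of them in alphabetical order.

II-2 ∈ {X^GX^G, X^GX^g}

G/I-1 aff ·: X^gX^g
G/I-2 aff ·: X^gY
G/II-1 ? I-1×I-2: X^gY
G/II-2 ? ·: X^GX^G|X^GX^g
G/III-1 un II-2×II-1: X^GY
G/III-2 ? II-2×II-1: X^GY|X^gY
G/III-3 ? II-2×II-1: X^GX^g|X^gX^g
⇒ G over [I-1,I-2,II-1,II-2,III-1,III-2,III-3]: 5 consistent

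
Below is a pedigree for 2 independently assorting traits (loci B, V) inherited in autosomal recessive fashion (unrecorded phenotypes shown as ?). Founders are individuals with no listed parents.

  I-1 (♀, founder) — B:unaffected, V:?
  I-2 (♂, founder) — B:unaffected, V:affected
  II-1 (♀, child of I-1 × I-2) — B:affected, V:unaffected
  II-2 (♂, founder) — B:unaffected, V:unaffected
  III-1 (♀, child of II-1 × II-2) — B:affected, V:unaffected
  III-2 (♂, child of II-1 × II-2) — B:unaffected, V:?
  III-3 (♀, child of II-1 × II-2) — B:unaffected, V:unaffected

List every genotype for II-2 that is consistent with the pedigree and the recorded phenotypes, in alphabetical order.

B/I-1 un ·: Bb
B/I-2 un ·: Bb
B/II-1 aff I-1×I-2: bb
B/II-2 un ·: Bb
B/III-1 aff II-1×II-2: bb
B/III-2 un II-1×II-2: Bb
B/III-3 un II-1×II-2: Bb
⇒ B over [I-1,I-2,II-1,II-2,III-1,III-2,III-3]: 1 consistent
V/I-1 ? ·: VV|Vv
V/I-2 aff ·: vv
V/II-1 un I-1×I-2: Vv
V/II-2 un ·: VV|Vv
V/III-1 un II-1×II-2: VV|Vv
V/III-2 ? II-1×II-2: VV|Vv|vv
V/III-3 un II-1×II-2: VV|Vv
⇒ V over [I-1,I-2,II-1,II-2,III-1,III-2,III-3]: 40 consistent

II-2 ∈ {Bb VV, Bb Vv}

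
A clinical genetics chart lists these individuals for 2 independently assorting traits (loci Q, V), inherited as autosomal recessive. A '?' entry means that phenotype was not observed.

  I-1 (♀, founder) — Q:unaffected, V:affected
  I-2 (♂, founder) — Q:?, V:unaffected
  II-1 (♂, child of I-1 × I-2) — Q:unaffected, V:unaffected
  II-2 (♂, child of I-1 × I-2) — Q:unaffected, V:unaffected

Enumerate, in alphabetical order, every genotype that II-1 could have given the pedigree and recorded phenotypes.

II-1 ∈ {QQ Vv, Qq Vv}

Q/I-1 un ·: QQ|Qq
Q/I-2 ? ·: QQ|Qq|qq
Q/II-1 un I-1×I-2: QQ|Qq
Q/II-2 un I-1×I-2: QQ|Qq
⇒ Q over [I-1,I-2,II-1,II-2]: 15 consistent
V/I-1 aff ·: vv
V/I-2 un ·: VV|Vv
V/II-1 un I-1×I-2: Vv
V/II-2 un I-1×I-2: Vv
⇒ V over [I-1,I-2,II-1,II-2]: 2 consistent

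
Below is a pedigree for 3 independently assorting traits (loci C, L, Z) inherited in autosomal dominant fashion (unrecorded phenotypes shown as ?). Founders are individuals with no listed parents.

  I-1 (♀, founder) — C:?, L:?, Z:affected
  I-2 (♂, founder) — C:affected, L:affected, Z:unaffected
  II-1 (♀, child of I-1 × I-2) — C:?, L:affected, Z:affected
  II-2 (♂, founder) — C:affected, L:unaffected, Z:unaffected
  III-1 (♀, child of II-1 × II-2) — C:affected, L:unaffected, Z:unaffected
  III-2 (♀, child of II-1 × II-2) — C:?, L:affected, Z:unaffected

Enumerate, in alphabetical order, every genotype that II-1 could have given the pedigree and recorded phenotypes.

II-1 ∈ {CC Ll Zz, Cc Ll Zz, cc Ll Zz}

C/I-1 ? ·: cc|Cc|CC
C/I-2 aff ·: Cc|CC
C/II-1 ? I-1×I-2: cc|Cc|CC
C/II-2 aff ·: Cc|CC
C/III-1 aff II-1×II-2: Cc|CC
C/III-2 ? II-1×II-2: cc|Cc|CC
⇒ C over [I-1,I-2,II-1,II-2,III-1,III-2]: 76 consistent
L/I-1 ? ·: ll|Ll|LL
L/I-2 aff ·: Ll|LL
L/II-1 aff I-1×I-2: Ll
L/II-2 un ·: ll
L/III-1 un II-1×II-2: ll
L/III-2 aff II-1×II-2: Ll
⇒ L over [I-1,I-2,II-1,II-2,III-1,III-2]: 5 consistent
Z/I-1 aff ·: Zz|ZZ
Z/I-2 un ·: zz
Z/II-1 aff I-1×I-2: Zz
Z/II-2 un ·: zz
Z/III-1 un II-1×II-2: zz
Z/III-2 un II-1×II-2: zz
⇒ Z over [I-1,I-2,II-1,II-2,III-1,III-2]: 2 consistent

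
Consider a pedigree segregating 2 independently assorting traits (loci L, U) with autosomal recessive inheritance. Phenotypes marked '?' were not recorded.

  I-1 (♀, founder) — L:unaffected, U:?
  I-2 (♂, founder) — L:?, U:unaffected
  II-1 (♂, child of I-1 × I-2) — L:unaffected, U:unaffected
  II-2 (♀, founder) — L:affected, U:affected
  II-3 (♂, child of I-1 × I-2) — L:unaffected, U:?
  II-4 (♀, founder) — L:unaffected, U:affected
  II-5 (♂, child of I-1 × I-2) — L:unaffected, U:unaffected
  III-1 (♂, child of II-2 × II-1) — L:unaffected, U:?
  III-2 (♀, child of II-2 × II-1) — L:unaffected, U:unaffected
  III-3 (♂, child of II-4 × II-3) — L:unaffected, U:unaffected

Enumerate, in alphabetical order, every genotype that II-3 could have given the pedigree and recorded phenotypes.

II-3 ∈ {LL UU, LL Uu, Ll UU, Ll Uu}

L/I-1 un ·: LL|Ll
L/I-2 ? ·: LL|Ll|ll
L/II-1 un I-1×I-2: LL|Ll
L/II-2 aff ·: ll
L/II-3 un I-1×I-2: LL|Ll
L/II-4 un ·: LL|Ll
L/II-5 un I-1×I-2: LL|Ll
L/III-1 un II-2×II-1: Ll
L/III-2 un II-2×II-1: Ll
L/III-3 un II-4×II-3: LL|Ll
⇒ L over [I-1,I-2,II-1,II-2,II-3,II-4,II-5,III-1,III-2,III-3]: 95 consistent
U/I-1 ? ·: UU|Uu|uu
U/I-2 un ·: UU|Uu
U/II-1 un I-1×I-2: UU|Uu
U/II-2 aff ·: uu
U/II-3 ? I-1×I-2: UU|Uu
U/II-4 aff ·: uu
U/II-5 un I-1×I-2: UU|Uu
U/III-1 ? II-2×II-1: Uu|uu
U/III-2 un II-2×II-1: Uu
U/III-3 un II-4×II-3: Uu
⇒ U over [I-1,I-2,II-1,II-2,II-3,II-4,II-5,III-1,III-2,III-3]: 41 consistent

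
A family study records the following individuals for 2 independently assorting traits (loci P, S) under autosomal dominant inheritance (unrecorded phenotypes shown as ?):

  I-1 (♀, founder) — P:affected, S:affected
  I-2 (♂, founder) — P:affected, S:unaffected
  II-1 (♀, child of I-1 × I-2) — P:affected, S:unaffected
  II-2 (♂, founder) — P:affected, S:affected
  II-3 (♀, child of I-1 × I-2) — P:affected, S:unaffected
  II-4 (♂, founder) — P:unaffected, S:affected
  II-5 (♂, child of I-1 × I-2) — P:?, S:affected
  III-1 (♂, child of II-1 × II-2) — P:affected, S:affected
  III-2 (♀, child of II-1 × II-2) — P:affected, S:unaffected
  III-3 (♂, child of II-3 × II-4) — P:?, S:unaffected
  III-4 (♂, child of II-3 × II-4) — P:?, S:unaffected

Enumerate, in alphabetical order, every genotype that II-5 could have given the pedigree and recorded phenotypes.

II-5 ∈ {PP Ss, Pp Ss, pp Ss}

P/I-1 aff ·: Pp|PP
P/I-2 aff ·: Pp|PP
P/II-1 aff I-1×I-2: Pp|PP
P/II-2 aff ·: Pp|PP
P/II-3 aff I-1×I-2: Pp|PP
P/II-4 un ·: pp
P/II-5 ? I-1×I-2: pp|Pp|PP
P/III-1 aff II-1×II-2: Pp|PP
P/III-2 aff II-1×II-2: Pp|PP
P/III-3 ? II-3×II-4: pp|Pp
P/III-4 ? II-3×II-4: pp|Pp
⇒ P over [I-1,I-2,II-1,II-2,II-3,II-4,II-5,III-1,III-2,III-3,III-4]: 460 consistent
S/I-1 aff ·: Ss
S/I-2 un ·: ss
S/II-1 un I-1×I-2: ss
S/II-2 aff ·: Ss
S/II-3 un I-1×I-2: ss
S/II-4 aff ·: Ss
S/II-5 aff I-1×I-2: Ss
S/III-1 aff II-1×II-2: Ss
S/III-2 un II-1×II-2: ss
S/III-3 un II-3×II-4: ss
S/III-4 un II-3×II-4: ss
⇒ S over [I-1,I-2,II-1,II-2,II-3,II-4,II-5,III-1,III-2,III-3,III-4]: 1 consistent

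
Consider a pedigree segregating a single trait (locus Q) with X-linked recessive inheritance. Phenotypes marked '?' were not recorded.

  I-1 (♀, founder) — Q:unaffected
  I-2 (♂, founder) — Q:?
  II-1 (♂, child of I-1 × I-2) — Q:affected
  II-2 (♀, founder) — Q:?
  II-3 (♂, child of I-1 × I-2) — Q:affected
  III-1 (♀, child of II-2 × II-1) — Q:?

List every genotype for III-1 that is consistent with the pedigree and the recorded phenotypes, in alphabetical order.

Q/I-1 un ·: X^QX^q
Q/I-2 ? ·: X^QY|X^qY
Q/II-1 aff I-1×I-2: X^qY
Q/II-2 ? ·: X^QX^Q|X^QX^q|X^qX^q
Q/II-3 aff I-1×I-2: X^qY
Q/III-1 ? II-2×II-1: X^QX^q|X^qX^q
⇒ Q over [I-1,I-2,II-1,II-2,II-3,III-1]: 8 consistent

III-1 ∈ {X^QX^q, X^qX^q}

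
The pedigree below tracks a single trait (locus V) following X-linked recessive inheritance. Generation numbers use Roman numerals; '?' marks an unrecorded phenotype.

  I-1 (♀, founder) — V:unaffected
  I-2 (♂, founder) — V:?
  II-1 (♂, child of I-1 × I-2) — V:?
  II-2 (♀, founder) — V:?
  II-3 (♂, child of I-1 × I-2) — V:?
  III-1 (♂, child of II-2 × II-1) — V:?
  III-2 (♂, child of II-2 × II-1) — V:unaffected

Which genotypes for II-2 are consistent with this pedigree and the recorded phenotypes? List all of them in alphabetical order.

II-2 ∈ {X^VX^V, X^VX^v}

V/I-1 un ·: X^VX^V|X^VX^v
V/I-2 ? ·: X^VY|X^vY
V/II-1 ? I-1×I-2: X^VY|X^vY
V/II-2 ? ·: X^VX^V|X^VX^v
V/II-3 ? I-1×I-2: X^VY|X^vY
V/III-1 ? II-2×II-1: X^VY|X^vY
V/III-2 un II-2×II-1: X^VY
⇒ V over [I-1,I-2,II-1,II-2,II-3,III-1,III-2]: 30 consistent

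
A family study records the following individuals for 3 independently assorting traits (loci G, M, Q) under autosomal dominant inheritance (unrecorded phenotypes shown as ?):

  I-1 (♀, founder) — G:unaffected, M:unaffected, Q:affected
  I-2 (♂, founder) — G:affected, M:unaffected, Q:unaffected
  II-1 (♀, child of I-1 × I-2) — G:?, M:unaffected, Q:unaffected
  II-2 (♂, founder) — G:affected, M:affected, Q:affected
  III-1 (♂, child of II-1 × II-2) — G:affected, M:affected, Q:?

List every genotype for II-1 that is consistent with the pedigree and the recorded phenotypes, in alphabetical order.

G/I-1 un ·: gg
G/I-2 aff ·: Gg|GG
G/II-1 ? I-1×I-2: gg|Gg
G/II-2 aff ·: Gg|GG
G/III-1 aff II-1×II-2: Gg|GG
⇒ G over [I-1,I-2,II-1,II-2,III-1]: 10 consistent
M/I-1 un ·: mm
M/I-2 un ·: mm
M/II-1 un I-1×I-2: mm
M/II-2 aff ·: Mm|MM
M/III-1 aff II-1×II-2: Mm
⇒ M over [I-1,I-2,II-1,II-2,III-1]: 2 consistent
Q/I-1 aff ·: Qq
Q/I-2 un ·: qq
Q/II-1 un I-1×I-2: qq
Q/II-2 aff ·: Qq|QQ
Q/III-1 ? II-1×II-2: qq|Qq
⇒ Q over [I-1,I-2,II-1,II-2,III-1]: 3 consistent

II-1 ∈ {Gg mm qq, gg mm qq}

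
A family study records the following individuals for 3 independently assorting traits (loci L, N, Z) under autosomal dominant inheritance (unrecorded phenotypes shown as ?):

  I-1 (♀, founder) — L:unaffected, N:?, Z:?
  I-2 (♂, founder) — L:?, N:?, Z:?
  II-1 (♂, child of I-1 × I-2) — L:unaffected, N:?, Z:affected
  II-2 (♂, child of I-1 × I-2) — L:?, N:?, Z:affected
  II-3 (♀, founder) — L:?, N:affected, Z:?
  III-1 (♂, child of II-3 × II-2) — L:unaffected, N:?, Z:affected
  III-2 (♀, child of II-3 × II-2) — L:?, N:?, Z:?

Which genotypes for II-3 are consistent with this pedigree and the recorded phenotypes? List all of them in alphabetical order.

L/I-1 un ·: ll
L/I-2 ? ·: ll|Ll
L/II-1 un I-1×I-2: ll
L/II-2 ? I-1×I-2: ll|Ll
L/II-3 ? ·: ll|Ll
L/III-1 un II-3×II-2: ll
L/III-2 ? II-3×II-2: ll|Ll|LL
⇒ L over [I-1,I-2,II-1,II-2,II-3,III-1,III-2]: 11 consistent
N/I-1 ? ·: nn|Nn|NN
N/I-2 ? ·: nn|Nn|NN
N/II-1 ? I-1×I-2: nn|Nn|NN
N/II-2 ? I-1×I-2: nn|Nn|NN
N/II-3 aff ·: Nn|NN
N/III-1 ? II-3×II-2: nn|Nn|NN
N/III-2 ? II-3×II-2: nn|Nn|NN
⇒ N over [I-1,I-2,II-1,II-2,II-3,III-1,III-2]: 249 consistent
Z/I-1 ? ·: zz|Zz|ZZ
Z/I-2 ? ·: zz|Zz|ZZ
Z/II-1 aff I-1×I-2: Zz|ZZ
Z/II-2 aff I-1×I-2: Zz|ZZ
Z/II-3 ? ·: zz|Zz|ZZ
Z/III-1 aff II-3×II-2: Zz|ZZ
Z/III-2 ? II-3×II-2: zz|Zz|ZZ
⇒ Z over [I-1,I-2,II-1,II-2,II-3,III-1,III-2]: 162 consistent

II-3 ∈ {Ll NN ZZ, Ll NN Zz, Ll NN zz, Ll Nn ZZ, Ll Nn Zz, Ll Nn zz, ll NN ZZ, ll NN Zz, ll NN zz, ll Nn ZZ, ll Nn Zz, ll Nn zz}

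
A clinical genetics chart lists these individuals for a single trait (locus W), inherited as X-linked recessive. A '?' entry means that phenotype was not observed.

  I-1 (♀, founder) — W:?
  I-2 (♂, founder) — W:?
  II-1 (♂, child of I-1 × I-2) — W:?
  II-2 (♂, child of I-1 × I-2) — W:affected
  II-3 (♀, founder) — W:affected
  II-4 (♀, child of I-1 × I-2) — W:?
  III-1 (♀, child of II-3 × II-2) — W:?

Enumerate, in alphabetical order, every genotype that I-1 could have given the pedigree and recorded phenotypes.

I-1 ∈ {X^WX^w, X^wX^w}

W/I-1 ? ·: X^WX^w|X^wX^w
W/I-2 ? ·: X^WY|X^wY
W/II-1 ? I-1×I-2: X^WY|X^wY
W/II-2 aff I-1×I-2: X^wY
W/II-3 aff ·: X^wX^w
W/II-4 ? I-1×I-2: X^WX^W|X^WX^w|X^wX^w
W/III-1 ? II-3×II-2: X^wX^w
⇒ W over [I-1,I-2,II-1,II-2,II-3,II-4,III-1]: 10 consistent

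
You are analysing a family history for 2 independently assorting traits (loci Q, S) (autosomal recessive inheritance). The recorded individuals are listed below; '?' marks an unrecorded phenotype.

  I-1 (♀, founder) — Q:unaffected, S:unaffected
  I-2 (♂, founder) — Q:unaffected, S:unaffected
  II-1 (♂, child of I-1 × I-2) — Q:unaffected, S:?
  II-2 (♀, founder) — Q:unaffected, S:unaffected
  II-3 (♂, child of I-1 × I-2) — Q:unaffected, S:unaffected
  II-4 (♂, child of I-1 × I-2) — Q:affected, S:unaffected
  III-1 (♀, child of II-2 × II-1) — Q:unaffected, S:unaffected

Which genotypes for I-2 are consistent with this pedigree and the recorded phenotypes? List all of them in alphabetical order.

I-2 ∈ {Qq SS, Qq Ss}

Q/I-1 un ·: Qq
Q/I-2 un ·: Qq
Q/II-1 un I-1×I-2: QQ|Qq
Q/II-2 un ·: QQ|Qq
Q/II-3 un I-1×I-2: QQ|Qq
Q/II-4 aff I-1×I-2: qq
Q/III-1 un II-2×II-1: QQ|Qq
⇒ Q over [I-1,I-2,II-1,II-2,II-3,II-4,III-1]: 14 consistent
S/I-1 un ·: SS|Ss
S/I-2 un ·: SS|Ss
S/II-1 ? I-1×I-2: SS|Ss|ss
S/II-2 un ·: SS|Ss
S/II-3 un I-1×I-2: SS|Ss
S/II-4 un I-1×I-2: SS|Ss
S/III-1 un II-2×II-1: SS|Ss
⇒ S over [I-1,I-2,II-1,II-2,II-3,II-4,III-1]: 95 consistent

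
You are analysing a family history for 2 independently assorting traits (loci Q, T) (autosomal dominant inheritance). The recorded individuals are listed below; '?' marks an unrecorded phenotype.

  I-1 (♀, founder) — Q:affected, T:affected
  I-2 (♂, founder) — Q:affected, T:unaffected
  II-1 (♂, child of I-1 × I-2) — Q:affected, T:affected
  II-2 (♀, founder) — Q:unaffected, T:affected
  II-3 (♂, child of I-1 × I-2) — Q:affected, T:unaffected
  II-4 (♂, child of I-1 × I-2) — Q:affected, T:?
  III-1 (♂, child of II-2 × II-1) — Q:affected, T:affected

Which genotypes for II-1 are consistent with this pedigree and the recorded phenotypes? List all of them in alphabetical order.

Q/I-1 aff ·: Qq|QQ
Q/I-2 aff ·: Qq|QQ
Q/II-1 aff I-1×I-2: Qq|QQ
Q/II-2 un ·: qq
Q/II-3 aff I-1×I-2: Qq|QQ
Q/II-4 aff I-1×I-2: Qq|QQ
Q/III-1 aff II-2×II-1: Qq
⇒ Q over [I-1,I-2,II-1,II-2,II-3,II-4,III-1]: 25 consistent
T/I-1 aff ·: Tt
T/I-2 un ·: tt
T/II-1 aff I-1×I-2: Tt
T/II-2 aff ·: Tt|TT
T/II-3 un I-1×I-2: tt
T/II-4 ? I-1×I-2: tt|Tt
T/III-1 aff II-2×II-1: Tt|TT
⇒ T over [I-1,I-2,II-1,II-2,II-3,II-4,III-1]: 8 consistent

II-1 ∈ {QQ Tt, Qq Tt}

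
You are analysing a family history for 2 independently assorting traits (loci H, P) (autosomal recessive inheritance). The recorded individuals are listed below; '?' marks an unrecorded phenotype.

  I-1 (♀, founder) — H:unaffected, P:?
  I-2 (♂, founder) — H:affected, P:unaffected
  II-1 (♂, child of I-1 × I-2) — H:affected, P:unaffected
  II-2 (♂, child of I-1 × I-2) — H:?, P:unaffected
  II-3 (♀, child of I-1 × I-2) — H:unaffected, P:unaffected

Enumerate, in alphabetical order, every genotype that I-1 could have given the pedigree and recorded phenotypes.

I-1 ∈ {Hh PP, Hh Pp, Hh pp}

H/I-1 un ·: Hh
H/I-2 aff ·: hh
H/II-1 aff I-1×I-2: hh
H/II-2 ? I-1×I-2: Hh|hh
H/II-3 un I-1×I-2: Hh
⇒ H over [I-1,I-2,II-1,II-2,II-3]: 2 consistent
P/I-1 ? ·: PP|Pp|pp
P/I-2 un ·: PP|Pp
P/II-1 un I-1×I-2: PP|Pp
P/II-2 un I-1×I-2: PP|Pp
P/II-3 un I-1×I-2: PP|Pp
⇒ P over [I-1,I-2,II-1,II-2,II-3]: 27 consistent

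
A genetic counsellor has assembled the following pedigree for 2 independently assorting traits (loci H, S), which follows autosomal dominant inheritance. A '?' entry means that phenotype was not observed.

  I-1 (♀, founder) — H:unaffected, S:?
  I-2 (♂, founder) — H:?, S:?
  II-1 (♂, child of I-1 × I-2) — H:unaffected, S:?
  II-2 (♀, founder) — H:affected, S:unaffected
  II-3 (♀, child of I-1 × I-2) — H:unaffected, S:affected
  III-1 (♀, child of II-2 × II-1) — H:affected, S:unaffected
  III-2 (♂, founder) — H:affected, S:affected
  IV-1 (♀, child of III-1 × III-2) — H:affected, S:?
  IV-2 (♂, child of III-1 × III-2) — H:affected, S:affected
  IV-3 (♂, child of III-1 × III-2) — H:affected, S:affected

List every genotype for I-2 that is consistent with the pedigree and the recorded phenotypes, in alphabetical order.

H/I-1 un ·: hh
H/I-2 ? ·: hh|Hh
H/II-1 un I-1×I-2: hh
H/II-2 aff ·: Hh|HH
H/II-3 un I-1×I-2: hh
H/III-1 aff II-2×II-1: Hh
H/III-2 aff ·: Hh|HH
H/IV-1 aff III-1×III-2: Hh|HH
H/IV-2 aff III-1×III-2: Hh|HH
H/IV-3 aff III-1×III-2: Hh|HH
⇒ H over [I-1,I-2,II-1,II-2,II-3,III-1,III-2,IV-1,IV-2,IV-3]: 64 consistent
S/I-1 ? ·: ss|Ss|SS
S/I-2 ? ·: ss|Ss|SS
S/II-1 ? I-1×I-2: ss|Ss
S/II-2 un ·: ss
S/II-3 aff I-1×I-2: Ss|SS
S/III-1 un II-2×II-1: ss
S/III-2 aff ·: Ss|SS
S/IV-1 ? III-1×III-2: ss|Ss
S/IV-2 aff III-1×III-2: Ss
S/IV-3 aff III-1×III-2: Ss
⇒ S over [I-1,I-2,II-1,II-2,II-3,III-1,III-2,IV-1,IV-2,IV-3]: 42 consistent

I-2 ∈ {Hh SS, Hh Ss, Hh ss, hh SS, hh Ss, hh ss}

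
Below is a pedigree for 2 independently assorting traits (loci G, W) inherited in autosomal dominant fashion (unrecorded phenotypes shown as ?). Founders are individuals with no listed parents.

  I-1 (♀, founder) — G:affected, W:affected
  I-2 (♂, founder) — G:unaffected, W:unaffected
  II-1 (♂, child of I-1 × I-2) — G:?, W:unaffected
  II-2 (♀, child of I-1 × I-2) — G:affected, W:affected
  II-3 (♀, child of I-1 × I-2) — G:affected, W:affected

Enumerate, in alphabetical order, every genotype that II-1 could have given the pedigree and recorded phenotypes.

II-1 ∈ {Gg ww, gg ww}

G/I-1 aff ·: Gg|GG
G/I-2 un ·: gg
G/II-1 ? I-1×I-2: gg|Gg
G/II-2 aff I-1×I-2: Gg
G/II-3 aff I-1×I-2: Gg
⇒ G over [I-1,I-2,II-1,II-2,II-3]: 3 consistent
W/I-1 aff ·: Ww
W/I-2 un ·: ww
W/II-1 un I-1×I-2: ww
W/II-2 aff I-1×I-2: Ww
W/II-3 aff I-1×I-2: Ww
⇒ W over [I-1,I-2,II-1,II-2,II-3]: 1 consistent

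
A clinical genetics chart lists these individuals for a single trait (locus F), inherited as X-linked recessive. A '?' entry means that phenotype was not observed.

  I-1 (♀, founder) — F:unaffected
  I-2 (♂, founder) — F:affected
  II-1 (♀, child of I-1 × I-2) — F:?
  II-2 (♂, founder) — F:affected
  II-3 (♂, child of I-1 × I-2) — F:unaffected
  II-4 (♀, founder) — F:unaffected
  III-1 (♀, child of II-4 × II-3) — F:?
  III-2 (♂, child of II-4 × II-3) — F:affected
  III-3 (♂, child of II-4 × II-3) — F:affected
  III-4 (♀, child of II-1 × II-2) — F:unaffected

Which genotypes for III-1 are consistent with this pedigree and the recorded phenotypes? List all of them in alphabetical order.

F/I-1 un ·: X^FX^F|X^FX^f
F/I-2 aff ·: X^fY
F/II-1 ? I-1×I-2: X^FX^f
F/II-2 aff ·: X^fY
F/II-3 un I-1×I-2: X^FY
F/II-4 un ·: X^FX^f
F/III-1 ? II-4×II-3: X^FX^F|X^FX^f
F/III-2 aff II-4×II-3: X^fY
F/III-3 aff II-4×II-3: X^fY
F/III-4 un II-1×II-2: X^FX^f
⇒ F over [I-1,I-2,II-1,II-2,II-3,II-4,III-1,III-2,III-3,III-4]: 4 consistent

III-1 ∈ {X^FX^F, X^FX^f}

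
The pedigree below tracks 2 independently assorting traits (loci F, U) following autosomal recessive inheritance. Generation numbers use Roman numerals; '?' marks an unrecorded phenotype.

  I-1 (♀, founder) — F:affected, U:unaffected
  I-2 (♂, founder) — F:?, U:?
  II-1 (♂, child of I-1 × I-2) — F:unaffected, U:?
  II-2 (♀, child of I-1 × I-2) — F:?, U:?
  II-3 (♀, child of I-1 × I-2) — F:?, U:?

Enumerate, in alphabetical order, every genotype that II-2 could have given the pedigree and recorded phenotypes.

II-2 ∈ {Ff UU, Ff Uu, Ff uu, ff UU, ff Uu, ff uu}

F/I-1 aff ·: ff
F/I-2 ? ·: FF|Ff
F/II-1 un I-1×I-2: Ff
F/II-2 ? I-1×I-2: Ff|ff
F/II-3 ? I-1×I-2: Ff|ff
⇒ F over [I-1,I-2,II-1,II-2,II-3]: 5 consistent
U/I-1 un ·: UU|Uu
U/I-2 ? ·: UU|Uu|uu
U/II-1 ? I-1×I-2: UU|Uu|uu
U/II-2 ? I-1×I-2: UU|Uu|uu
U/II-3 ? I-1×I-2: UU|Uu|uu
⇒ U over [I-1,I-2,II-1,II-2,II-3]: 53 consistent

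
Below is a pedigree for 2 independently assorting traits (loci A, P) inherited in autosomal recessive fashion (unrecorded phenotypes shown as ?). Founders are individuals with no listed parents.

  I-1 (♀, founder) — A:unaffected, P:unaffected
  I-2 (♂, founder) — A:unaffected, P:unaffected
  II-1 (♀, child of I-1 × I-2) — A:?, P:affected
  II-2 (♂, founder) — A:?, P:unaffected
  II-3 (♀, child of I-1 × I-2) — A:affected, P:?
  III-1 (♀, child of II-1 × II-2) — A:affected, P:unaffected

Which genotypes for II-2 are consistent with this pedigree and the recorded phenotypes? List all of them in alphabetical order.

A/I-1 un ·: Aa
A/I-2 un ·: Aa
A/II-1 ? I-1×I-2: Aa|aa
A/II-2 ? ·: Aa|aa
A/II-3 aff I-1×I-2: aa
A/III-1 aff II-1×II-2: aa
⇒ A over [I-1,I-2,II-1,II-2,II-3,III-1]: 4 consistent
P/I-1 un ·: Pp
P/I-2 un ·: Pp
P/II-1 aff I-1×I-2: pp
P/II-2 un ·: PP|Pp
P/II-3 ? I-1×I-2: PP|Pp|pp
P/III-1 un II-1×II-2: Pp
⇒ P over [I-1,I-2,II-1,II-2,II-3,III-1]: 6 consistent

II-2 ∈ {Aa PP, Aa Pp, aa PP, aa Pp}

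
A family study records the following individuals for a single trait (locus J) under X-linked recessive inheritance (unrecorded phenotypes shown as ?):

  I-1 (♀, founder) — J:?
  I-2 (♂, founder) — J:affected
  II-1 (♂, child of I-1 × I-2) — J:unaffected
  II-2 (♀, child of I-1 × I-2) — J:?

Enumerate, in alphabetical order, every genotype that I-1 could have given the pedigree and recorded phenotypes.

J/I-1 ? ·: X^JX^J|X^JX^j
J/I-2 aff ·: X^jY
J/II-1 un I-1×I-2: X^JY
J/II-2 ? I-1×I-2: X^JX^j|X^jX^j
⇒ J over [I-1,I-2,II-1,II-2]: 3 consistent

I-1 ∈ {X^JX^J, X^JX^j}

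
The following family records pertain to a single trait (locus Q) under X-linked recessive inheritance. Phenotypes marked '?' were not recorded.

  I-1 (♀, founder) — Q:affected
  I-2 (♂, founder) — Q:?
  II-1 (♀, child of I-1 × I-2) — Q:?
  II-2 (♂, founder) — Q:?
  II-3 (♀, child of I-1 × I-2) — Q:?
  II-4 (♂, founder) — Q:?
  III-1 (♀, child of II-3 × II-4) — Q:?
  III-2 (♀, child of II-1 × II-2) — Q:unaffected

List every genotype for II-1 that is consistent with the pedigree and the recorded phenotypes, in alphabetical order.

II-1 ∈ {X^QX^q, X^qX^q}

Q/I-1 aff ·: X^qX^q
Q/I-2 ? ·: X^QY|X^qY
Q/II-1 ? I-1×I-2: X^QX^q|X^qX^q
Q/II-2 ? ·: X^QY|X^qY
Q/II-3 ? I-1×I-2: X^QX^q|X^qX^q
Q/II-4 ? ·: X^QY|X^qY
Q/III-1 ? II-3×II-4: X^QX^Q|X^QX^q|X^qX^q
Q/III-2 un II-1×II-2: X^QX^Q|X^QX^q
⇒ Q over [I-1,I-2,II-1,II-2,II-3,II-4,III-1,III-2]: 14 consistent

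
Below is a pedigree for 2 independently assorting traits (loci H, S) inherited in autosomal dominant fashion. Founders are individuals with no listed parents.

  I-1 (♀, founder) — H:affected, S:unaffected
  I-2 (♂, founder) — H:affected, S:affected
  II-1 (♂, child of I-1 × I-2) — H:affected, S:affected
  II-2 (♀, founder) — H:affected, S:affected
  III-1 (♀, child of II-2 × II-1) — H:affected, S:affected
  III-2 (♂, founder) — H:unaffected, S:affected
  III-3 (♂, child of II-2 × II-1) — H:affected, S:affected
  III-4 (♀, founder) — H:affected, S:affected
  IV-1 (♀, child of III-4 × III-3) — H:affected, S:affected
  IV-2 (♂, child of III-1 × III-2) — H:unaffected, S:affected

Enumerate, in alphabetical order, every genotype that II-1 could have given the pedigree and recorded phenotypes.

II-1 ∈ {HH Ss, Hh Ss}

H/I-1 aff ·: Hh|HH
H/I-2 aff ·: Hh|HH
H/II-1 aff I-1×I-2: Hh|HH
H/II-2 aff ·: Hh|HH
H/III-1 aff II-2×II-1: Hh
H/III-2 un ·: hh
H/III-3 aff II-2×II-1: Hh|HH
H/III-4 aff ·: Hh|HH
H/IV-1 aff III-4×III-3: Hh|HH
H/IV-2 un III-1×III-2: hh
⇒ H over [I-1,I-2,II-1,II-2,III-1,III-2,III-3,III-4,IV-1,IV-2]: 70 consistent
S/I-1 un ·: ss
S/I-2 aff ·: Ss|SS
S/II-1 aff I-1×I-2: Ss
S/II-2 aff ·: Ss|SS
S/III-1 aff II-2×II-1: Ss|SS
S/III-2 aff ·: Ss|SS
S/III-3 aff II-2×II-1: Ss|SS
S/III-4 aff ·: Ss|SS
S/IV-1 aff III-4×III-3: Ss|SS
S/IV-2 aff III-1×III-2: Ss|SS
⇒ S over [I-1,I-2,II-1,II-2,III-1,III-2,III-3,III-4,IV-1,IV-2]: 196 consistent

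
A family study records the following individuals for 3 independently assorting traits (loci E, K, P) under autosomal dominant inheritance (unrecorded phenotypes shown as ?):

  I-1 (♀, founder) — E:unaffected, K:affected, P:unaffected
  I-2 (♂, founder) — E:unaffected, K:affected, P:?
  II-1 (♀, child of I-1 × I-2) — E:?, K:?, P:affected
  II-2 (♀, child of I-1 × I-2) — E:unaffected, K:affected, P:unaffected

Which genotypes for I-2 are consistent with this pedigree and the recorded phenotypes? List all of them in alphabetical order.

E/I-1 un ·: ee
E/I-2 un ·: ee
E/II-1 ? I-1×I-2: ee
E/II-2 un I-1×I-2: ee
⇒ E over [I-1,I-2,II-1,II-2]: 1 consistent
K/I-1 aff ·: Kk|KK
K/I-2 aff ·: Kk|KK
K/II-1 ? I-1×I-2: kk|Kk|KK
K/II-2 aff I-1×I-2: Kk|KK
⇒ K over [I-1,I-2,II-1,II-2]: 15 consistent
P/I-1 un ·: pp
P/I-2 ? ·: Pp
P/II-1 aff I-1×I-2: Pp
P/II-2 un I-1×I-2: pp
⇒ P over [I-1,I-2,II-1,II-2]: 1 consistent

I-2 ∈ {ee KK Pp, ee Kk Pp}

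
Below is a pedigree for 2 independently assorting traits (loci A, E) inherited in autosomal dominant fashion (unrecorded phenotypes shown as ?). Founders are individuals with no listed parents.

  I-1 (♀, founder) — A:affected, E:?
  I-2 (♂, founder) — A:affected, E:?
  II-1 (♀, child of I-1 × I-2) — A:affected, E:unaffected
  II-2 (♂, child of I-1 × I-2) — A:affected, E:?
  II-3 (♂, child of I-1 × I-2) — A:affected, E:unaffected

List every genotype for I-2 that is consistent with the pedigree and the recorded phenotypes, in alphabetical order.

A/I-1 aff ·: Aa|AA
A/I-2 aff ·: Aa|AA
A/II-1 aff I-1×I-2: Aa|AA
A/II-2 aff I-1×I-2: Aa|AA
A/II-3 aff I-1×I-2: Aa|AA
⇒ A over [I-1,I-2,II-1,II-2,II-3]: 25 consistent
E/I-1 ? ·: ee|Ee
E/I-2 ? ·: ee|Ee
E/II-1 un I-1×I-2: ee
E/II-2 ? I-1×I-2: ee|Ee|EE
E/II-3 un I-1×I-2: ee
⇒ E over [I-1,I-2,II-1,II-2,II-3]: 8 consistent

I-2 ∈ {AA Ee, AA ee, Aa Ee, Aa ee}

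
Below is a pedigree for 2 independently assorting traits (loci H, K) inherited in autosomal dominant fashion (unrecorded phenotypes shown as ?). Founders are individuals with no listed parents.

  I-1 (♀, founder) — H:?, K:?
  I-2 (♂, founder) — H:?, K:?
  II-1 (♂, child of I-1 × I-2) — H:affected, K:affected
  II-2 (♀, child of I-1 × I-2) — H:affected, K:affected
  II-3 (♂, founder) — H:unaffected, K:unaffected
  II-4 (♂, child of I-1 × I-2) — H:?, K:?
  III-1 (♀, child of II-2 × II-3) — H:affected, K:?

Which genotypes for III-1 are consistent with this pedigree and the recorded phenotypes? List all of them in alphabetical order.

H/I-1 ? ·: hh|Hh|HH
H/I-2 ? ·: hh|Hh|HH
H/II-1 aff I-1×I-2: Hh|HH
H/II-2 aff I-1×I-2: Hh|HH
H/II-3 un ·: hh
H/II-4 ? I-1×I-2: hh|Hh|HH
H/III-1 aff II-2×II-3: Hh
⇒ H over [I-1,I-2,II-1,II-2,II-3,II-4,III-1]: 35 consistent
K/I-1 ? ·: kk|Kk|KK
K/I-2 ? ·: kk|Kk|KK
K/II-1 aff I-1×I-2: Kk|KK
K/II-2 aff I-1×I-2: Kk|KK
K/II-3 un ·: kk
K/II-4 ? I-1×I-2: kk|Kk|KK
K/III-1 ? II-2×II-3: kk|Kk
⇒ K over [I-1,I-2,II-1,II-2,II-3,II-4,III-1]: 55 consistent

III-1 ∈ {Hh Kk, Hh kk}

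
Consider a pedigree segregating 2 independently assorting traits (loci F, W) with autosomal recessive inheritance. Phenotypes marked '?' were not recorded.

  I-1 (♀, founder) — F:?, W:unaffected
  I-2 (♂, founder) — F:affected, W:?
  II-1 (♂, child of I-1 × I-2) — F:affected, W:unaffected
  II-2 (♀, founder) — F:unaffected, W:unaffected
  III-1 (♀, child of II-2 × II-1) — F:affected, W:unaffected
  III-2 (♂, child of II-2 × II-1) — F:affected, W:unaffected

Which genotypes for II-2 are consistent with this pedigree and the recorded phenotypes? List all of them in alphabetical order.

II-2 ∈ {Ff WW, Ff Ww}

F/I-1 ? ·: Ff|ff
F/I-2 aff ·: ff
F/II-1 aff I-1×I-2: ff
F/II-2 un ·: Ff
F/III-1 aff II-2×II-1: ff
F/III-2 aff II-2×II-1: ff
⇒ F over [I-1,I-2,II-1,II-2,III-1,III-2]: 2 consistent
W/I-1 un ·: WW|Ww
W/I-2 ? ·: WW|Ww|ww
W/II-1 un I-1×I-2: WW|Ww
W/II-2 un ·: WW|Ww
W/III-1 un II-2×II-1: WW|Ww
W/III-2 un II-2×II-1: WW|Ww
⇒ W over [I-1,I-2,II-1,II-2,III-1,III-2]: 60 consistent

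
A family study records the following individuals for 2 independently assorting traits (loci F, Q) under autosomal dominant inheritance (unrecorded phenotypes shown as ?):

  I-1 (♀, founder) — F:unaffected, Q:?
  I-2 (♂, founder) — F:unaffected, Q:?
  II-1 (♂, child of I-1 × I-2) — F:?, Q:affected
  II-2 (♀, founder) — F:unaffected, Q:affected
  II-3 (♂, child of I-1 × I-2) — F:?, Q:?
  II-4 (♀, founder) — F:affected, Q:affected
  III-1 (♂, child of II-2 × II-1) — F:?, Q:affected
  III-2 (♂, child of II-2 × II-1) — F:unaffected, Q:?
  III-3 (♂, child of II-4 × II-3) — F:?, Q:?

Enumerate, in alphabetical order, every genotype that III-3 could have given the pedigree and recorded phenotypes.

III-3 ∈ {Ff QQ, Ff Qq, Ff qq, ff QQ, ff Qq, ff qq}

F/I-1 un ·: ff
F/I-2 un ·: ff
F/II-1 ? I-1×I-2: ff
F/II-2 un ·: ff
F/II-3 ? I-1×I-2: ff
F/II-4 aff ·: Ff|FF
F/III-1 ? II-2×II-1: ff
F/III-2 un II-2×II-1: ff
F/III-3 ? II-4×II-3: ff|Ff
⇒ F over [I-1,I-2,II-1,II-2,II-3,II-4,III-1,III-2,III-3]: 3 consistent
Q/I-1 ? ·: qq|Qq|QQ
Q/I-2 ? ·: qq|Qq|QQ
Q/II-1 aff I-1×I-2: Qq|QQ
Q/II-2 aff ·: Qq|QQ
Q/II-3 ? I-1×I-2: qq|Qq|QQ
Q/II-4 aff ·: Qq|QQ
Q/III-1 aff II-2×II-1: Qq|QQ
Q/III-2 ? II-2×II-1: qq|Qq|QQ
Q/III-3 ? II-4×II-3: qq|Qq|QQ
⇒ Q over [I-1,I-2,II-1,II-2,II-3,II-4,III-1,III-2,III-3]: 680 consistent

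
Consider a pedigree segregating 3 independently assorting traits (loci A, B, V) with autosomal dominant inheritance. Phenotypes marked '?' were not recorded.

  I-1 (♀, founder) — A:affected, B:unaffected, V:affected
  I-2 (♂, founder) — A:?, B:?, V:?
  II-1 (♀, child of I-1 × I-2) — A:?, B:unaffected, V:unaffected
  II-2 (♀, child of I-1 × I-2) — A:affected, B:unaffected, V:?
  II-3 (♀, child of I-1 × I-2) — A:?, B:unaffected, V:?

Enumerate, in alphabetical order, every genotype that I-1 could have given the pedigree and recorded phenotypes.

I-1 ∈ {AA bb Vv, Aa bb Vv}

A/I-1 aff ·: Aa|AA
A/I-2 ? ·: aa|Aa|AA
A/II-1 ? I-1×I-2: aa|Aa|AA
A/II-2 aff I-1×I-2: Aa|AA
A/II-3 ? I-1×I-2: aa|Aa|AA
⇒ A over [I-1,I-2,II-1,II-2,II-3]: 40 consistent
B/I-1 un ·: bb
B/I-2 ? ·: bb|Bb
B/II-1 un I-1×I-2: bb
B/II-2 un I-1×I-2: bb
B/II-3 un I-1×I-2: bb
⇒ B over [I-1,I-2,II-1,II-2,II-3]: 2 consistent
V/I-1 aff ·: Vv
V/I-2 ? ·: vv|Vv
V/II-1 un I-1×I-2: vv
V/II-2 ? I-1×I-2: vv|Vv|VV
V/II-3 ? I-1×I-2: vv|Vv|VV
⇒ V over [I-1,I-2,II-1,II-2,II-3]: 13 consistent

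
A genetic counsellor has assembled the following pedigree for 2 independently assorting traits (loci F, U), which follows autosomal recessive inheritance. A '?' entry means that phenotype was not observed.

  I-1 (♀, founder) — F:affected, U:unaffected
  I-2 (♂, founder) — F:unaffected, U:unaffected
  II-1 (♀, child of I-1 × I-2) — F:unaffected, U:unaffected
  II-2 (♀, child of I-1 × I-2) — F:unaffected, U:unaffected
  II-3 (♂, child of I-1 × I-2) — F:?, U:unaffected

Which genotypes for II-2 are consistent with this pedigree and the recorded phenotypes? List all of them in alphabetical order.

F/I-1 aff ·: ff
F/I-2 un ·: FF|Ff
F/II-1 un I-1×I-2: Ff
F/II-2 un I-1×I-2: Ff
F/II-3 ? I-1×I-2: Ff|ff
⇒ F over [I-1,I-2,II-1,II-2,II-3]: 3 consistent
U/I-1 un ·: UU|Uu
U/I-2 un ·: UU|Uu
U/II-1 un I-1×I-2: UU|Uu
U/II-2 un I-1×I-2: UU|Uu
U/II-3 un I-1×I-2: UU|Uu
⇒ U over [I-1,I-2,II-1,II-2,II-3]: 25 consistent

II-2 ∈ {Ff UU, Ff Uu}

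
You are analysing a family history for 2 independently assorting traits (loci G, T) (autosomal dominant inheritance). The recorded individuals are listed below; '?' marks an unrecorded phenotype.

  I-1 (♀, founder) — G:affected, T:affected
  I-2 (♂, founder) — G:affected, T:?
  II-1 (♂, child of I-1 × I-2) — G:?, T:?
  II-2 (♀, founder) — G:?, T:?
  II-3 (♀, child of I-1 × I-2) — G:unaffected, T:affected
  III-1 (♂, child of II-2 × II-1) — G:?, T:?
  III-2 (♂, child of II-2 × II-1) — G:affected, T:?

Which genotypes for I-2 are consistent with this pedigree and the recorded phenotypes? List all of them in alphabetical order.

G/I-1 aff ·: Gg
G/I-2 aff ·: Gg
G/II-1 ? I-1×I-2: gg|Gg|GG
G/II-2 ? ·: gg|Gg|GG
G/II-3 un I-1×I-2: gg
G/III-1 ? II-2×II-1: gg|Gg|GG
G/III-2 aff II-2×II-1: Gg|GG
⇒ G over [I-1,I-2,II-1,II-2,II-3,III-1,III-2]: 21 consistent
T/I-1 aff ·: Tt|TT
T/I-2 ? ·: tt|Tt|TT
T/II-1 ? I-1×I-2: tt|Tt|TT
T/II-2 ? ·: tt|Tt|TT
T/II-3 aff I-1×I-2: Tt|TT
T/III-1 ? II-2×II-1: tt|Tt|TT
T/III-2 ? II-2×II-1: tt|Tt|TT
⇒ T over [I-1,I-2,II-1,II-2,II-3,III-1,III-2]: 196 consistent

I-2 ∈ {Gg TT, Gg Tt, Gg tt}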